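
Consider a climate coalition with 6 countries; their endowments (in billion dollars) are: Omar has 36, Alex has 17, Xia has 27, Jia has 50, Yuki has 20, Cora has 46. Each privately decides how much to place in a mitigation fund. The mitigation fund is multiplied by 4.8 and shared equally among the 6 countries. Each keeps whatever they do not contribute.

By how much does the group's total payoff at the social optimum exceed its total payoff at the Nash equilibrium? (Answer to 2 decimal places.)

744.80 billion dollars

The private return per contributed unit is 4.8/6 = 0.8000 < 1 for every player regardless of endowment, so the Nash equilibrium is zero contribution and the group total is Σ E_j = 36 + 17 + 27 + 50 + 20 + 46 = 196.
Each contributed unit returns 4.800 to the group, so the social optimum is full contribution by everyone: group total = 4.800 × 196 = 940.80.
Efficiency loss = (4.800 − 1) × 196 = 744.80.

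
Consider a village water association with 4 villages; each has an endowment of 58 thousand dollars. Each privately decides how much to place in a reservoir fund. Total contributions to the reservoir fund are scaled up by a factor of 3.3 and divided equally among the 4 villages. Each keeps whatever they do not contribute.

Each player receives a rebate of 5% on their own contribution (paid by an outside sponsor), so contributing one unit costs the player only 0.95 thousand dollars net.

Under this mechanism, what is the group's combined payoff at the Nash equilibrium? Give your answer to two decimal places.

With the mechanism, a contributed unit returns (3.3/4) / 0.95 = 0.8684 per unit of net cost — still below 1 — so contributing 0 remains dominant for every player.
At the Nash equilibrium no one contributes; group total payoff = 4 × 58 = 232.

232.00 thousand dollars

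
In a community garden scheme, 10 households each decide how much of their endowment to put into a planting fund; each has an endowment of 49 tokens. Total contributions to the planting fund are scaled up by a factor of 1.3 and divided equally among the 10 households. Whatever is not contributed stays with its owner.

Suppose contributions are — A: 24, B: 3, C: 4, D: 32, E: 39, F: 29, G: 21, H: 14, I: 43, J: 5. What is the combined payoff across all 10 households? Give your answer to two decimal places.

554.20 tokens

Total contributed: 24 + 3 + 4 + 32 + 39 + 29 + 21 + 14 + 43 + 5 = 214; total kept: 10 × 49 − 214 = 276.
The planting fund pays out 1.3 × 214 = 278.20 in aggregate.
Group total = 276 + 278.20 = 554.20.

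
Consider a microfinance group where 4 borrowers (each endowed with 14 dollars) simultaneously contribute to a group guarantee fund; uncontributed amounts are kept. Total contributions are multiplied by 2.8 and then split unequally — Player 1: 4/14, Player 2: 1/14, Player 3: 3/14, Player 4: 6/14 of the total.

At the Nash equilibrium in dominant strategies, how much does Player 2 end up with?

For player j, contributing a unit is worthwhile iff 2.8 × (j's share) ≥ 1, i.e. iff j's share is at least 0.3571.
Only Player 4 (6/14) clears that bar, contributing 14; the remaining 3 contribute 0. Total contributed: 14.
Player 2 keeps 14 and receives 2.8 × 14 × 1/14 = 2.80 from the group guarantee fund, for a payoff of 16.80.

16.80 dollars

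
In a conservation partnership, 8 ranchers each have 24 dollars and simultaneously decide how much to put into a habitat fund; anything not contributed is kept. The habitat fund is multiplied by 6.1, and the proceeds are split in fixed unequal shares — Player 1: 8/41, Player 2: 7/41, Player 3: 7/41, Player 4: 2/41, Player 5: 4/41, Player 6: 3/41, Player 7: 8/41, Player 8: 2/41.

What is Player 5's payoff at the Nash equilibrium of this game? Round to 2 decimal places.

81.13 dollars

Each unit j contributes comes back to j as 6.1 × (j's share), so j prefers to contribute only if that share exceeds 1/6.1 = 0.1639; otherwise keeping the unit dominates.
Player 1, Player 2, Player 3 and Player 7 clear that bar, contributing 24 each; the remaining 4 contribute 0. Total contributed: 96.
Player 5 keeps 24 and receives 6.1 × 96 × 4/41 = 57.13 from the habitat fund, for a payoff of 81.13.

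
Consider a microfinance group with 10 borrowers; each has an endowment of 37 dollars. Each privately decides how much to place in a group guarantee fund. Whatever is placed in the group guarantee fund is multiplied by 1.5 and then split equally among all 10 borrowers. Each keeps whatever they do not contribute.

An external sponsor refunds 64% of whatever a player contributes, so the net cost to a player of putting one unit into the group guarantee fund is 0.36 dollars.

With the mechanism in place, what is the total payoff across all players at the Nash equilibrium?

Even with the mechanism, each unit contributed returns only (1.5/10) / 0.36 = 0.4167 per unit of net cost, so contributing nothing is still dominant.
Everyone keeps their endowment and the group total is 10 × 37 = 370.

370.00 dollars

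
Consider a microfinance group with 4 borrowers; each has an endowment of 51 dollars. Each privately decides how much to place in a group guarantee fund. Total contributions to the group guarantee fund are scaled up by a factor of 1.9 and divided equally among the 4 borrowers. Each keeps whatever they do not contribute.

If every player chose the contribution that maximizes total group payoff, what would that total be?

Each contributed unit returns 1.900 to the group as a whole (0.4750 to each of 4 players), which exceeds 1, so the social optimum is full contribution: group total = 1.900 × 204 = 387.60.

387.60 dollars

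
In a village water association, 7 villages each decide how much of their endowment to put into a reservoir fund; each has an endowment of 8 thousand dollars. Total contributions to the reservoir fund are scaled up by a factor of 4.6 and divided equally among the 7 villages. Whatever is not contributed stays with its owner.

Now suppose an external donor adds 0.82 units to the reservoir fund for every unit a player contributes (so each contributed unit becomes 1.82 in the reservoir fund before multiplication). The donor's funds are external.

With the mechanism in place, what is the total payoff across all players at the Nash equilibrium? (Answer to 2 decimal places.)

The effective private return per unit is now 4.6 × 1.82 / 7 = 1.1960 > 1, so every player's dominant strategy flips to full contribution.
At the Nash equilibrium everyone contributes 8. Group total payoff = 4.6 × 1.82 × 56 = 468.83.

468.83 thousand dollars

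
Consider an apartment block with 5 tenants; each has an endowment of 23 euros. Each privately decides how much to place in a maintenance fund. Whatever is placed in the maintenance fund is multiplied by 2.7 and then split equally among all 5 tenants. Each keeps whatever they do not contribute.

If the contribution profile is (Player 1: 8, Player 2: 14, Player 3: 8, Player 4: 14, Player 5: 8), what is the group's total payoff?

203.40 euros

Total contributed: 8 + 14 + 8 + 14 + 8 = 52; total kept: 5 × 23 − 52 = 63.
The maintenance fund pays out 2.7 × 52 = 140.40 in aggregate.
Group total = 63 + 140.40 = 203.40.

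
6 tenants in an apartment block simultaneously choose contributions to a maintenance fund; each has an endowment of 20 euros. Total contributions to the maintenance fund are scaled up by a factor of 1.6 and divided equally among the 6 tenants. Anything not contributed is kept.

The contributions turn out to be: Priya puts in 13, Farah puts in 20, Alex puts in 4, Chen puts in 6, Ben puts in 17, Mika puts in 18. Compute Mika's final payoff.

Total contributed: 13 + 20 + 4 + 6 + 17 + 18 = 78.
Each receives 1.6 × 78 / 6 = 20.80 from the maintenance fund.
Mika keeps 20 − 18 = 2, so Mika's payoff is 2 + 20.80 = 22.80.

22.80 euros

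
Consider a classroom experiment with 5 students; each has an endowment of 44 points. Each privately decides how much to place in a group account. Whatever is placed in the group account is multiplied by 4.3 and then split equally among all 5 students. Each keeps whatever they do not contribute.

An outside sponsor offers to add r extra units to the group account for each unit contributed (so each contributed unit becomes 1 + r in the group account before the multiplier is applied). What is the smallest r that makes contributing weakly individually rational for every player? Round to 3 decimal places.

0.163

With matching at rate r, one contributed unit becomes (1 + r) in the group account and returns 4.3 × (1 + r) / 5 to the contributor.
Setting this equal to 1: 1 + r = 5/4.3 = 1.1628.
So the minimum matching rate is r = 1.1628 − 1 = 0.163.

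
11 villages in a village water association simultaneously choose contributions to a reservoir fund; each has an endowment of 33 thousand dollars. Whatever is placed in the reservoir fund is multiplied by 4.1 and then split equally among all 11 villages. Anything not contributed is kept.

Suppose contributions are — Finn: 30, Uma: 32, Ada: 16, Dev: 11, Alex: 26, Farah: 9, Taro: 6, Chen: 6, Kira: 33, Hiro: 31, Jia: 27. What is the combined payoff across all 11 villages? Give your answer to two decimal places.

1066.70 thousand dollars

Total contributed: 30 + 32 + 16 + 11 + 26 + 9 + 6 + 6 + 33 + 31 + 27 = 227; total kept: 11 × 33 − 227 = 136.
The reservoir fund pays out 4.1 × 227 = 930.70 in aggregate.
Group total = 136 + 930.70 = 1066.70.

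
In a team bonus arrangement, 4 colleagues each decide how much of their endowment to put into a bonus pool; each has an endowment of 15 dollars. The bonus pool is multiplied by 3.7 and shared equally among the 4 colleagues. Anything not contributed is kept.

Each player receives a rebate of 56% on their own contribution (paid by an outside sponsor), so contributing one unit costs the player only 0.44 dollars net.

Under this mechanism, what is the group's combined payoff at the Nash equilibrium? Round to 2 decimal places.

The effective private return per unit is now (3.7/4) / 0.44 = 2.1023 > 1, so every player's dominant strategy flips to full contribution.
At the Nash equilibrium everyone contributes 15. Group total payoff = 4 × (15 × 0.56 + 3.7 × 15) = 255.60.

255.60 dollars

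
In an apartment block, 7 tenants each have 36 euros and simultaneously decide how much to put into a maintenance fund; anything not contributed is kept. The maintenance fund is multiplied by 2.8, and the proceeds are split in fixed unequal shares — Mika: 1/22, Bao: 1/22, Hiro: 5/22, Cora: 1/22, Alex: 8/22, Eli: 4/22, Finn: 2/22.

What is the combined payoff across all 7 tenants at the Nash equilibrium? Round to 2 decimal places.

316.80 euros

For player j, contributing a unit is worthwhile iff 2.8 × (j's share) ≥ 1, i.e. iff j's share is at least 0.3571.
The only share above 0.3571 is Alex's 8/22, contributing 36; the remaining 6 contribute 0. Total contributed: 36.
The maintenance fund pays out 2.8 × 36 = 100.80 in total (split across the unequal shares, but the aggregate is all that matters for the group sum).
The 6 free-riders keep 36 each, adding 216. Group total = 216 + 100.80 = 316.80.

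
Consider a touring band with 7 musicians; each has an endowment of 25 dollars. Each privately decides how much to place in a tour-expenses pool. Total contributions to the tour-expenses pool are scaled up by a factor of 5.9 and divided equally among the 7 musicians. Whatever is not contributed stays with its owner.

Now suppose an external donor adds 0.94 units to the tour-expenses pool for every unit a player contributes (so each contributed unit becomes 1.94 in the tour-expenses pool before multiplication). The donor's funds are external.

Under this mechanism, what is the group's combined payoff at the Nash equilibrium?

The effective private return per unit is now 5.9 × 1.94 / 7 = 1.6351 > 1, so every player's dominant strategy flips to full contribution.
So the Nash equilibrium is full contribution by all 7; the group earns 5.9 × 1.94 × 175 = 2003.05.

2003.05 dollars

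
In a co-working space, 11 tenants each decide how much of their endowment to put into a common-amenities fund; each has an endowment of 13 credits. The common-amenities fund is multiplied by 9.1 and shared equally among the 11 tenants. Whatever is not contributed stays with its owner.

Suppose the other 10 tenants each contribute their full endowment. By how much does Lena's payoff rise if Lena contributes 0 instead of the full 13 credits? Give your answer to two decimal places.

2.25 credits

Switching from a contribution of 13 to 0 lets Lena keep an extra 13 credits, but lowers the common-amenities fund by 13, which costs Lena their own share of that drop: 9.1/11 × 13 = 10.75.
Net gain = 13 − 10.75 = 2.25. The private return per contributed unit (0.8273) is below 1, so free-riding is indeed the best response regardless of what the others do.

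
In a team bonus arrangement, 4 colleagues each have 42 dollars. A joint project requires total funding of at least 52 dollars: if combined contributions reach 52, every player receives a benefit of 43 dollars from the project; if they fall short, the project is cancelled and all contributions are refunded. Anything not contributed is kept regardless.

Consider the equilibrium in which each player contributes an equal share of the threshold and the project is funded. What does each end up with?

Equal share of the threshold: 52/4 = 13.
At this profile no one gains by cutting their contribution: any cut drops the total below 52, the project is cancelled, contributions are refunded, and the deviator ends with 42, which is less than 42 − 13 + 43 = 72. Contributing more than 13 just wastes the excess. So contributing exactly 13 is a best response.
Each player's payoff: 42 − 13 + 43 = 72.

72 dollars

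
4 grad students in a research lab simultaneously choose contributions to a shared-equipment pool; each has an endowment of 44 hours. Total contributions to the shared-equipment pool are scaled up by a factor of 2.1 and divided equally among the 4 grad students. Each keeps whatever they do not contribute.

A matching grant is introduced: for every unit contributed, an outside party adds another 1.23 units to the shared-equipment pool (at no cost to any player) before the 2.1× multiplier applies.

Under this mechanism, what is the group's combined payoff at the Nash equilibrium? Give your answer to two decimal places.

824.21 hours

Under the mechanism each unit contributed yields 2.1 × 2.23 / 4 = 1.1708 back to its contributor per unit of net cost, which exceeds 1, making full contribution the dominant choice for everyone.
At the Nash equilibrium everyone contributes 44. Group total payoff = 2.1 × 2.23 × 176 = 824.21.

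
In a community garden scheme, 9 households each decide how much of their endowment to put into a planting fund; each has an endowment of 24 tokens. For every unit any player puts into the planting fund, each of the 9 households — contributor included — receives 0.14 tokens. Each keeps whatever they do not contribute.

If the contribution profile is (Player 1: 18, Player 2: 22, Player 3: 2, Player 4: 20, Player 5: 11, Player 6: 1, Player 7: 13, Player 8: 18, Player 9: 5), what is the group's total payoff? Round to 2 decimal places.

Total contributed: 18 + 22 + 2 + 20 + 11 + 1 + 13 + 18 + 5 = 110; total kept: 9 × 24 − 110 = 106.
The planting fund pays out 0.14 × 9 × 110 = 138.60 in aggregate.
Group total = 106 + 138.60 = 244.60.

244.60 tokens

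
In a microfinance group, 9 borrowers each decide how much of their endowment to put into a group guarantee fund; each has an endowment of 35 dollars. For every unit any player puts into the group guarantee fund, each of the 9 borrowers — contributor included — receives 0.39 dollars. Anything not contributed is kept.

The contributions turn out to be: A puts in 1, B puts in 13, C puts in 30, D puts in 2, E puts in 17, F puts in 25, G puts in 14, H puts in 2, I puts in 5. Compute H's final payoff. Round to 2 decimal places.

Total contributed: 1 + 13 + 30 + 2 + 17 + 25 + 14 + 2 + 5 = 109.
Each receives 0.39 × 109 = 42.51 from the group guarantee fund.
H keeps 35 − 2 = 33, so H's payoff is 33 + 42.51 = 75.51.

75.51 dollars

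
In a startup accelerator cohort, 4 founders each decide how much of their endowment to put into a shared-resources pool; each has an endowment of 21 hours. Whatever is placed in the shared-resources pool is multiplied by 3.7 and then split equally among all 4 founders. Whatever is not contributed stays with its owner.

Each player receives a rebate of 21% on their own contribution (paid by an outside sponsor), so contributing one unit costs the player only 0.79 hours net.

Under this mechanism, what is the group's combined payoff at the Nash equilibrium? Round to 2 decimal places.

328.44 hours

Under the mechanism each unit contributed yields (3.7/4) / 0.79 = 1.1709 back to its contributor per unit of net cost, which exceeds 1, making full contribution the dominant choice for everyone.
So the Nash equilibrium is full contribution by all 4; the group earns 4 × (21 × 0.21 + 3.7 × 21) = 328.44.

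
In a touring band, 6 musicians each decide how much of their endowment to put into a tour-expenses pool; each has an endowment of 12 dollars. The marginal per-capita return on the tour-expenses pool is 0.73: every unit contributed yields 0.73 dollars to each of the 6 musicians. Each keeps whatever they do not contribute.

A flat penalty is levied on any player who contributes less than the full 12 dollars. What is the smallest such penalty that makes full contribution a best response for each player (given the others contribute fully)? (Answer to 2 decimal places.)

3.24 dollars

Given the others contribute fully, the best deviation is to contribute 0 (any partial contribution still incurs the fine and gives up units whose private return 0.73 is below 1).
Deviating from 12 to 0 saves 12 dollars but forfeits the deviator's share of the drop in the tour-expenses pool: 0.73 × 12 = 8.76.
So the deviation gain is 12 − 8.76 = 3.24, and the fine must be at least 3.24 dollars to wipe it out.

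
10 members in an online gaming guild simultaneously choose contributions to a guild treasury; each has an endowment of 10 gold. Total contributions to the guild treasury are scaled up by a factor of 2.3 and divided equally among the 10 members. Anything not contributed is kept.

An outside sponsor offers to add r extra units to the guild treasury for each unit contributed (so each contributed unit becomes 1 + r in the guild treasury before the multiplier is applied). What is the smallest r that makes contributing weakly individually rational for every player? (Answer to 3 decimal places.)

With matching at rate r, one contributed unit becomes (1 + r) in the guild treasury and returns 2.3 × (1 + r) / 10 to the contributor.
Setting this equal to 1: 1 + r = 10/2.3 = 4.3478.
So the minimum matching rate is r = 4.3478 − 1 = 3.348.

3.348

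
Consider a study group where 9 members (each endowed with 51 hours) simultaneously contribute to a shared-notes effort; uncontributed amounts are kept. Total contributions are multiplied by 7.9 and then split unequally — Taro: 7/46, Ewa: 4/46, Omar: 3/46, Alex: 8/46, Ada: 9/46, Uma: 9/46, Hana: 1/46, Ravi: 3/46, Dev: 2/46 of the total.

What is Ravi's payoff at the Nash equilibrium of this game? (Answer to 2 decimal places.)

For player j, contributing a unit is worthwhile iff 7.9 × (j's share) ≥ 1, i.e. iff j's share is at least 0.1266.
Taro, Alex, Ada and Uma clear that bar, contributing 51 each; the remaining 5 contribute 0. Total contributed: 204.
Ravi keeps 51 and receives 7.9 × 204 × 3/46 = 105.10 from the shared-notes effort, for a payoff of 156.10.

156.10 hours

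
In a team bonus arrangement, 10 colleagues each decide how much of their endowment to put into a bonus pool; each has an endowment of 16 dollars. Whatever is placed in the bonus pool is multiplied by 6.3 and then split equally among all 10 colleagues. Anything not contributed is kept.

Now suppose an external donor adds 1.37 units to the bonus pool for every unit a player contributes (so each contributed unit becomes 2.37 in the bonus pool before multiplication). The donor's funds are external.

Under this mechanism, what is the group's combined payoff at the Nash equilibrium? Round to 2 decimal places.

2388.96 dollars

Under the mechanism each unit contributed yields 6.3 × 2.37 / 10 = 1.4931 back to its contributor per unit of net cost, which exceeds 1, making full contribution the dominant choice for everyone.
At the Nash equilibrium everyone contributes 16. Group total payoff = 6.3 × 2.37 × 160 = 2388.96.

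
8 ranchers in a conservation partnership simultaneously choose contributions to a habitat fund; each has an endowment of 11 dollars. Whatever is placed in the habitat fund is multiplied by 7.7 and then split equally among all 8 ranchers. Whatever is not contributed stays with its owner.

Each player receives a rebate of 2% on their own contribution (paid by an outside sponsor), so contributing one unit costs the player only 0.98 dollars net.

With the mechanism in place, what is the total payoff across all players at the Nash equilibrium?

With the mechanism, a contributed unit returns (7.7/8) / 0.98 = 0.9821 per unit of net cost — still below 1 — so contributing 0 remains dominant for every player.
At the Nash equilibrium no one contributes; group total payoff = 8 × 11 = 88.

88.00 dollars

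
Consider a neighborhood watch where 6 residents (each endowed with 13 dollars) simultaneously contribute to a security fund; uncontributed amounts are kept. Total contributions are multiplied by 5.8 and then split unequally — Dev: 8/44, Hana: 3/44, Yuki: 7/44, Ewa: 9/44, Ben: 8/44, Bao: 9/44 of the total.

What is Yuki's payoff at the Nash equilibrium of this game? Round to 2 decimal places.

A player with share s gets back 5.8·s per unit contributed, so full contribution is dominant for anyone with s > 1/5.8 = 0.1724 and zero contribution is dominant for anyone below.
The shares above 0.1724 belong to Dev, Ewa, Ben and Bao, contributing 13 each; the remaining 2 contribute 0. Total contributed: 52.
Yuki keeps 13 and receives 5.8 × 52 × 7/44 = 47.98 from the security fund, for a payoff of 60.98.

60.98 dollars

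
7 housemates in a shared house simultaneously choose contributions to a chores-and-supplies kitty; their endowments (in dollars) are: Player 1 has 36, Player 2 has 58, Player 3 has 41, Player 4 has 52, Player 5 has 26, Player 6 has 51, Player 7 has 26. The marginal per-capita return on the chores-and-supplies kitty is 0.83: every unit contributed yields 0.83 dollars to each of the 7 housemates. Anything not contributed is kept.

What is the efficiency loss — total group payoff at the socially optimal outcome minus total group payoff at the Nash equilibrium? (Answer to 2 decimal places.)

The private return per contributed unit is 0.83 < 1 for everyone, so the Nash equilibrium is zero contribution and the group total is Σ E_j = 36 + 58 + 41 + 52 + 26 + 51 + 26 = 290.
Each contributed unit returns 5.810 to the group, so the social optimum is full contribution by everyone: group total = 5.810 × 290 = 1684.90.
Efficiency loss = (5.810 − 1) × 290 = 1394.90.

1394.90 dollars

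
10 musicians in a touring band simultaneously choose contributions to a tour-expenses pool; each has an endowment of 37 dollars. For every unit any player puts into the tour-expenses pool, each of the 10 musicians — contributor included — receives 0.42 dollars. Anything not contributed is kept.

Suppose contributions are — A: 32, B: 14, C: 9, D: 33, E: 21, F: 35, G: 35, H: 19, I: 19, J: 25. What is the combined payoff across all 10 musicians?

Total contributed: 32 + 14 + 9 + 33 + 21 + 35 + 35 + 19 + 19 + 25 = 242; total kept: 10 × 37 − 242 = 128.
The tour-expenses pool pays out 0.42 × 10 × 242 = 1016.40 in aggregate.
Group total = 128 + 1016.40 = 1144.40.

1144.40 dollars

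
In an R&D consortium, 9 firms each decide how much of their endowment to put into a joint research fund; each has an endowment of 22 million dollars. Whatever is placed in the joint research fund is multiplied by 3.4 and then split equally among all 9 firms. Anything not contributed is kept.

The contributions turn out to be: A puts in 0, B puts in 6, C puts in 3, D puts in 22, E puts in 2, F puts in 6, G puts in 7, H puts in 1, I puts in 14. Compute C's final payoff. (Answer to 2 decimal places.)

Total contributed: 0 + 6 + 3 + 22 + 2 + 6 + 7 + 1 + 14 = 61.
Each receives 3.4 × 61 / 9 = 23.04 from the joint research fund.
C keeps 22 − 3 = 19, so C's payoff is 19 + 23.04 = 42.04.

42.04 million dollars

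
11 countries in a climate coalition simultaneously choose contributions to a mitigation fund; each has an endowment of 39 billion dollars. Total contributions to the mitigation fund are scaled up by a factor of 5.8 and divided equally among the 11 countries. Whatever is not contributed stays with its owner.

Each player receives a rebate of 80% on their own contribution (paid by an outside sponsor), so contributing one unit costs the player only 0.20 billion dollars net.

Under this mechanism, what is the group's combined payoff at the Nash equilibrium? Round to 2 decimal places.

2831.40 billion dollars

With the mechanism, a contributed unit returns (5.8/11) / 0.20 = 2.6364 per unit of net cost to the contributor — now above 1 — so contributing fully is weakly dominant for every player.
So the Nash equilibrium is full contribution by all 11; the group earns 11 × (39 × 0.80 + 5.8 × 39) = 2831.40.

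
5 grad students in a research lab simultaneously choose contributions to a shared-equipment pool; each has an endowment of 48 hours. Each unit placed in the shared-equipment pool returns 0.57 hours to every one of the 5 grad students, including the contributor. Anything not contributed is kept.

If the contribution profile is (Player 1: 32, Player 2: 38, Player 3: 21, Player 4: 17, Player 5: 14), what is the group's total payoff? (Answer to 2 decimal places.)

Total contributed: 32 + 38 + 21 + 17 + 14 = 122; total kept: 5 × 48 − 122 = 118.
The shared-equipment pool pays out 0.57 × 5 × 122 = 347.70 in aggregate.
Group total = 118 + 347.70 = 465.70.

465.70 hours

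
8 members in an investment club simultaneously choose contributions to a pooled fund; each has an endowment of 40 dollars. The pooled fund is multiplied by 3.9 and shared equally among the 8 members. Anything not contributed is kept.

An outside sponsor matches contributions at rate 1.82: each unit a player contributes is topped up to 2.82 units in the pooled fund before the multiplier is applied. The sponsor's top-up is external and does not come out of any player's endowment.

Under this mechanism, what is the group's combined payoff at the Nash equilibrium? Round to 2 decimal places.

3519.36 dollars

Under the mechanism each unit contributed yields 3.9 × 2.82 / 8 = 1.3748 back to its contributor per unit of net cost, which exceeds 1, making full contribution the dominant choice for everyone.
At the Nash equilibrium everyone contributes 40. Group total payoff = 3.9 × 2.82 × 320 = 3519.36.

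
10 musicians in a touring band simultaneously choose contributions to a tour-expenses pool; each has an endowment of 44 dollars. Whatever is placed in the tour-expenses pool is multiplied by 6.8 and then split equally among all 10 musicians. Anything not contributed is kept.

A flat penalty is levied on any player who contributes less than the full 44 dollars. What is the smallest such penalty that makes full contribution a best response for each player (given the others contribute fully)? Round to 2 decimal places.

Given the others contribute fully, the best deviation is to contribute 0 (any partial contribution still incurs the fine and gives up units whose private return 0.6800 is below 1).
Deviating from 44 to 0 saves 44 dollars but forfeits the deviator's share of the drop in the tour-expenses pool: 6.8/10 × 44 = 29.92.
So the deviation gain is 44 − 29.92 = 14.08, and the fine must be at least 14.08 dollars to wipe it out.

14.08 dollars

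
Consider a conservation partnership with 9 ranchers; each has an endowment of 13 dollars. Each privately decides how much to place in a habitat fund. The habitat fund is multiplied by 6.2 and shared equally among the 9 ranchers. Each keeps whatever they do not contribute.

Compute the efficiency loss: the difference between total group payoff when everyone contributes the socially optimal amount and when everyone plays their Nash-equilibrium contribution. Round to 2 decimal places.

608.40 dollars

Each contributed unit returns 6.2/9 = 0.6889 to its contributor — below 1 — so contributing 0 is dominant for every player. At the Nash equilibrium everyone keeps their 13, and the group total is 9 × 13 = 117.
Each contributed unit returns 6.200 to the group as a whole (0.6889 to each of 9 players), which exceeds 1, so the social optimum is full contribution: group total = 6.200 × 117 = 725.40.
Efficiency loss = 725.40 − 117 = 608.40.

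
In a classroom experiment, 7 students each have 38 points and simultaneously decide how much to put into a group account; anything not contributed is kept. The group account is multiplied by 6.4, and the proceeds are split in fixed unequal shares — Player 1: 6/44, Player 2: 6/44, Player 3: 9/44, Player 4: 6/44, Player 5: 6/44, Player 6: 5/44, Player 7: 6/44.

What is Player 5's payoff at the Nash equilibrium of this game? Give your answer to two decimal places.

A player with share s gets back 6.4·s per unit contributed, so full contribution is dominant for anyone with s > 1/6.4 = 0.1563 and zero contribution is dominant for anyone below.
Player 3 alone (share 9/44) is above the threshold, contributing 38; the remaining 6 contribute 0. Total contributed: 38.
Player 5 keeps 38 and receives 6.4 × 38 × 6/44 = 33.16 from the group account, for a payoff of 71.16.

71.16 points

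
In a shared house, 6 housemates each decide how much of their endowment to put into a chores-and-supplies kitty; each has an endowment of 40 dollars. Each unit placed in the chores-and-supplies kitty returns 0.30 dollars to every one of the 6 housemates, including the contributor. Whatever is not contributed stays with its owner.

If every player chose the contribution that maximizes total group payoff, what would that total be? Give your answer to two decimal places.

432.00 dollars

Each contributed unit returns 1.800 to the group as a whole (0.30 to each of 6 players), which exceeds 1, so the social optimum is full contribution: group total = 1.800 × 240 = 432.00.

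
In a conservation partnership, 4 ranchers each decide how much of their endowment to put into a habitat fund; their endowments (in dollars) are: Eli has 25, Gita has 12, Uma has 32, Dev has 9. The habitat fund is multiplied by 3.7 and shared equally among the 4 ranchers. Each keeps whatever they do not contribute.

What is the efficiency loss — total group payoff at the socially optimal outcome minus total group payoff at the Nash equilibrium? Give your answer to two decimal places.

The private return per contributed unit is 3.7/4 = 0.9250 < 1 for every player regardless of endowment, so the Nash equilibrium is zero contribution and the group total is Σ E_j = 25 + 12 + 32 + 9 = 78.
Each contributed unit returns 3.700 to the group, so the social optimum is full contribution by everyone: group total = 3.700 × 78 = 288.60.
Efficiency loss = (3.700 − 1) × 78 = 210.60.

210.60 dollars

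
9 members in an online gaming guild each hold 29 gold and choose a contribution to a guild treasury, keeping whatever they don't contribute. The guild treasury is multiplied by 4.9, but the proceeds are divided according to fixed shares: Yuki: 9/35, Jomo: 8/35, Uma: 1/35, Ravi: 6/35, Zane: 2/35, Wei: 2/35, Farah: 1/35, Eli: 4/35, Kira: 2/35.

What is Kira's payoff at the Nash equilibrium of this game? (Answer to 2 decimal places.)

Player j's private return per contributed unit is 4.9 × (j's share). Contributing is weakly dominant for j when that share is at least 1/4.9 = 0.2041, and contributing 0 is dominant otherwise.
Yuki and Jomo are above the threshold, contributing 29 each; the remaining 7 contribute 0. Total contributed: 58.
Kira keeps 29 and receives 4.9 × 58 × 2/35 = 16.24 from the guild treasury, for a payoff of 45.24.

45.24 gold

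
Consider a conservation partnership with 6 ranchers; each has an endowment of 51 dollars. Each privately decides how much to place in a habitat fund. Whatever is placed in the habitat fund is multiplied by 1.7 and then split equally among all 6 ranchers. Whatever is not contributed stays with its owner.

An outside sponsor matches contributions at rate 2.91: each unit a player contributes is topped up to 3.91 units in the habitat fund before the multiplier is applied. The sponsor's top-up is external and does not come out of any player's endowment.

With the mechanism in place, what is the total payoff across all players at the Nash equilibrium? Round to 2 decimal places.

With the mechanism, a contributed unit returns 1.7 × 3.91 / 6 = 1.1078 per unit of net cost to the contributor — now above 1 — so contributing fully is weakly dominant for every player.
So the Nash equilibrium is full contribution by all 6; the group earns 1.7 × 3.91 × 306 = 2033.98.

2033.98 dollars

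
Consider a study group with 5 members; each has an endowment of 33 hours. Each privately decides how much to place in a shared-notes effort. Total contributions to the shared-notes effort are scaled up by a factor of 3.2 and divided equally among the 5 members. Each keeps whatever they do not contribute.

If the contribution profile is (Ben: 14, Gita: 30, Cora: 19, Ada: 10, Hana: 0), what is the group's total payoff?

Total contributed: 14 + 30 + 19 + 10 + 0 = 73; total kept: 5 × 33 − 73 = 92.
The shared-notes effort pays out 3.2 × 73 = 233.60 in aggregate.
Group total = 92 + 233.60 = 325.60.

325.60 hours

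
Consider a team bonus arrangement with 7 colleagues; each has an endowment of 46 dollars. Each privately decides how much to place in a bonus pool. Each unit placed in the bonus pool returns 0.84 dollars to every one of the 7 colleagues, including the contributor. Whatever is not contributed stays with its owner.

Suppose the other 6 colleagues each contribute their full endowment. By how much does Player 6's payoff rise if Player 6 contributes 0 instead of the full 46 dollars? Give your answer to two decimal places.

7.36 dollars

Switching from a contribution of 46 to 0 lets Player 6 keep an extra 46 dollars, but lowers the bonus pool by 46, which costs Player 6 their own share of that drop: 0.84 × 46 = 38.64.
Net gain = 46 − 38.64 = 7.36. The private return per contributed unit (0.84) is below 1, so free-riding is indeed the best response regardless of what the others do.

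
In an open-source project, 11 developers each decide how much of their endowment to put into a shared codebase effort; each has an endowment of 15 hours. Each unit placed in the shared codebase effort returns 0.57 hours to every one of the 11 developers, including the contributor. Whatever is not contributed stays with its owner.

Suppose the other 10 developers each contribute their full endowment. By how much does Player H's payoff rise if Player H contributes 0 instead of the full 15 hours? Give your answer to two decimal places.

Switching from a contribution of 15 to 0 lets Player H keep an extra 15 hours, but lowers the shared codebase effort by 15, which costs Player H their own share of that drop: 0.57 × 15 = 8.55.
Net gain = 15 − 8.55 = 6.45. The private return per contributed unit (0.57) is below 1, so free-riding is indeed the best response regardless of what the others do.

6.45 hours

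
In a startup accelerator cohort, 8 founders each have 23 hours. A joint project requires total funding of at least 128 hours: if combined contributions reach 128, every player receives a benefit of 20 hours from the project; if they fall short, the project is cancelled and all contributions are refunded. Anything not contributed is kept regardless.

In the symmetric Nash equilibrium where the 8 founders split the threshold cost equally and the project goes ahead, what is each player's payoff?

27 hours

Equal share of the threshold: 128/8 = 16.
At this profile no one gains by cutting their contribution: any cut drops the total below 128, the project is cancelled, contributions are refunded, and the deviator ends with 23, which is less than 23 − 16 + 20 = 27. Contributing more than 16 just wastes the excess. So contributing exactly 16 is a best response.
Each player's payoff: 23 − 16 + 20 = 27.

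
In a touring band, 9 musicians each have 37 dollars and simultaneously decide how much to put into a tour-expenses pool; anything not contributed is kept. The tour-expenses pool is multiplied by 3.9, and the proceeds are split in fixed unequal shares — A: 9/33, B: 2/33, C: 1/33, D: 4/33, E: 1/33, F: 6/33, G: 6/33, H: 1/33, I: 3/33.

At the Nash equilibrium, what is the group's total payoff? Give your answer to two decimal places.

440.30 dollars

For player j, contributing a unit is worthwhile iff 3.9 × (j's share) ≥ 1, i.e. iff j's share is at least 0.2564.
The only share above 0.2564 is A's 9/33, contributing 37; the remaining 8 contribute 0. Total contributed: 37.
The tour-expenses pool pays out 3.9 × 37 = 144.30 in total (split across the unequal shares, but the aggregate is all that matters for the group sum).
The 8 free-riders keep 37 each, adding 296. Group total = 296 + 144.30 = 440.30.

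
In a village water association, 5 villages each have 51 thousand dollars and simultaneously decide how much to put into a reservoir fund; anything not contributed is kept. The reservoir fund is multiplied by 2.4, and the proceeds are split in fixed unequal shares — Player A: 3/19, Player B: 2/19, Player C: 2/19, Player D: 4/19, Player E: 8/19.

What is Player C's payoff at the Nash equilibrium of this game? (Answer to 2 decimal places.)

Player j's private return per contributed unit is 2.4 × (j's share). Contributing is weakly dominant for j when that share is at least 1/2.4 = 0.4167, and contributing 0 is dominant otherwise.
Player E alone (share 8/19) is above the threshold, contributing 51; the remaining 4 contribute 0. Total contributed: 51.
Player C keeps 51 and receives 2.4 × 51 × 2/19 = 12.88 from the reservoir fund, for a payoff of 63.88.

63.88 thousand dollars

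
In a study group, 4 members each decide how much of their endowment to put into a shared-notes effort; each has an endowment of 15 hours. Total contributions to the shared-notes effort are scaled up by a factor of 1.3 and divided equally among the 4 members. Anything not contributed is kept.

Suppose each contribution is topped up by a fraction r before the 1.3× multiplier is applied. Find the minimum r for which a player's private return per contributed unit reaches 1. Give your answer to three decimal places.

2.077

With matching at rate r, one contributed unit becomes (1 + r) in the shared-notes effort and returns 1.3 × (1 + r) / 4 to the contributor.
Setting this equal to 1: 1 + r = 4/1.3 = 3.0769.
So the minimum matching rate is r = 3.0769 − 1 = 2.077.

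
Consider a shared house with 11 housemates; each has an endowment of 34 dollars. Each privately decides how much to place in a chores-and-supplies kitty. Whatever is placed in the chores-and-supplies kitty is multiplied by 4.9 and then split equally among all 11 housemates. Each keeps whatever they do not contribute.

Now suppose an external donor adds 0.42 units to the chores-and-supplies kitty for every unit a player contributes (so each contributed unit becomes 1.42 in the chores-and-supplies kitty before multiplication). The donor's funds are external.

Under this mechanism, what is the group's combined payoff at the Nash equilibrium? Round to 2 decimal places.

Even with the mechanism, each unit contributed returns only 4.9 × 1.42 / 11 = 0.6325 per unit of net cost, so contributing nothing is still dominant.
Everyone keeps their endowment and the group total is 11 × 34 = 374.

374.00 dollars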